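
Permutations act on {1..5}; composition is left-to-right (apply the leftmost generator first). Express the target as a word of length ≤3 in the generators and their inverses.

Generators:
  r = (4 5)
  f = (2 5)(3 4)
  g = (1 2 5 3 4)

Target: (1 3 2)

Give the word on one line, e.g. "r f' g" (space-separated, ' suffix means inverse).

  after g': (1 4 3 5 2)
  after f: (1 3 2)

g' f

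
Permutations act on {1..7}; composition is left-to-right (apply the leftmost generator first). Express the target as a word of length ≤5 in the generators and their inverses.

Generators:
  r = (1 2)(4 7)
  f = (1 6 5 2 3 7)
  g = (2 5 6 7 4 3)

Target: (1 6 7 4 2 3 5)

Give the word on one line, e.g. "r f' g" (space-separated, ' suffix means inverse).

  after r: (1 2)(4 7)
  after f': (1 5 6)(2 7 4 3)
  after f': (1 6 7 4 2 3 5)

r f' f'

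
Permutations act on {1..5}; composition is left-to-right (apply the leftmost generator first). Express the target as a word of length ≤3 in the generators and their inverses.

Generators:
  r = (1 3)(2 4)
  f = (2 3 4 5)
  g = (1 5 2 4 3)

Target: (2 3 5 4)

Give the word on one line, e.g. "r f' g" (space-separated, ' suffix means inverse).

  after f': (2 5 4 3)
  after g': (1 3 5 2)
  after r: (2 3 5 4)

f' g' r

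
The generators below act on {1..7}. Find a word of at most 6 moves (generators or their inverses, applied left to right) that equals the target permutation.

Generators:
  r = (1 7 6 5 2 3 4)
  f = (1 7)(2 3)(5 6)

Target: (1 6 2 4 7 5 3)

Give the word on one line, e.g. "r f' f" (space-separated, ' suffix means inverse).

  after r: (1 7 6 5 2 3 4)
  after f: (3 4 7 5)
  after f: (1 7 6 5 2 3 4)
  after r: (1 6 2 4 7 5 3)

r f f r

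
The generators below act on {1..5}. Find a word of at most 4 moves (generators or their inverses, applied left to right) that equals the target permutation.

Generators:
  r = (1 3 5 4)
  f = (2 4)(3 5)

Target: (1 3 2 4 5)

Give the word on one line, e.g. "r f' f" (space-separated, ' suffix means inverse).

  after r': (1 4 5 3)
  after r': (1 5)(3 4)
  after f: (1 3 2 4 5)

r' r' f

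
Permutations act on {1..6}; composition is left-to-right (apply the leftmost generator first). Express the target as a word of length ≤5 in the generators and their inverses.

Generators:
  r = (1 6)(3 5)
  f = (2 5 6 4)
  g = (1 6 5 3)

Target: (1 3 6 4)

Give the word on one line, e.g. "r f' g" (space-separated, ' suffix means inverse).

f' g' f

  after f': (2 4 6 5)
  after g': (1 3 5 2 4)
  after f: (1 3 6 4)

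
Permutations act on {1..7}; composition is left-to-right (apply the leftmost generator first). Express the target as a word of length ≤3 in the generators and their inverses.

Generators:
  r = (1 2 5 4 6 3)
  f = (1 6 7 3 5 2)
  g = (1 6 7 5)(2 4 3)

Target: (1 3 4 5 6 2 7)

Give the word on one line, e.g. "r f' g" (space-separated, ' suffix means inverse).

  after g': (1 5 7 6)(2 3 4)
  after f': (1 3 4 5 6 2 7)

g' f'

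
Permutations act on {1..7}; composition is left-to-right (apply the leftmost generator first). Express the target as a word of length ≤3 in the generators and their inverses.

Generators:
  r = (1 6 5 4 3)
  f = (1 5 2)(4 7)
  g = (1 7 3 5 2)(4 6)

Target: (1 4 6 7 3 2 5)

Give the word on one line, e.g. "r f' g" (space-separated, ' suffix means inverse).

g f

  after g: (1 7 3 5 2)(4 6)
  after f: (1 4 6 7 3 2 5)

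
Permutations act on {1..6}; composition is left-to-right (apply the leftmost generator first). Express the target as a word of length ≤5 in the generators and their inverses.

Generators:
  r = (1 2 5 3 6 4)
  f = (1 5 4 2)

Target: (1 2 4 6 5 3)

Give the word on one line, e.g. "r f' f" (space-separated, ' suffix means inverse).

  after r: (1 2 5 3 6 4)
  after r: (1 5 6)(2 3 4)
  after f': (2 3 5 6)
  after r': (1 4 6)(2 5 3)
  after f: (1 2 4 6 5 3)

r r f' r' f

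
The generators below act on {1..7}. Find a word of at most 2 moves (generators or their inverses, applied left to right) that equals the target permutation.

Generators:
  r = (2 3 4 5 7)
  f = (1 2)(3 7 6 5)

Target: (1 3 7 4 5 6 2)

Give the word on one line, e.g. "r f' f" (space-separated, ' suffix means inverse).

f' r

  after f': (1 2)(3 5 6 7)
  after r: (1 3 7 4 5 6 2)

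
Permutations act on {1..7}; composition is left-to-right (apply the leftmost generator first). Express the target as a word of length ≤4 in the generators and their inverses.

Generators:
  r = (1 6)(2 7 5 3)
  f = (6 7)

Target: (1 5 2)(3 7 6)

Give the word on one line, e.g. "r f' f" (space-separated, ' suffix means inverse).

  after f': (6 7)
  after r: (1 6 5 3 2 7)
  after f: (1 7)(2 6 5 3)
  after r: (1 5 2)(3 7 6)

f' r f r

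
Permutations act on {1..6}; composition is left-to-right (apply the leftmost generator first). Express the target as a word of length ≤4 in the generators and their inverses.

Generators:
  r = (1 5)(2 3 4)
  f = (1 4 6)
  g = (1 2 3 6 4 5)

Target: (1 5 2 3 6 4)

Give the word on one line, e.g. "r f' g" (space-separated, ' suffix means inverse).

r' f r' g'

  after r': (1 5)(2 4 3)
  after f: (1 5 4 3 2 6)
  after r': (2 6 5 3 4)
  after g': (1 5 2 3 6 4)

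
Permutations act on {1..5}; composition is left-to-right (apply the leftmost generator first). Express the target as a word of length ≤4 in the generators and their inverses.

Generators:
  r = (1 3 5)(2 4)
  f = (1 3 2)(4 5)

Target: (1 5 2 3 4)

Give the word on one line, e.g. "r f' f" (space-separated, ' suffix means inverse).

f r

  after f: (1 3 2)(4 5)
  after r: (1 5 2 3 4)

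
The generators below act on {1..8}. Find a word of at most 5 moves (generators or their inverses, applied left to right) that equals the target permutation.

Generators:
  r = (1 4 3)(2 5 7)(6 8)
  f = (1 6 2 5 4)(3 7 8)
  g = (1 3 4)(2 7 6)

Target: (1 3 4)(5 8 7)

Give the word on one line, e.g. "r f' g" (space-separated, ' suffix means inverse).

r g r'

  after r: (1 4 3)(2 5 7)(6 8)
  after g: (2 5 6 8)
  after r': (1 3 4)(5 8 7)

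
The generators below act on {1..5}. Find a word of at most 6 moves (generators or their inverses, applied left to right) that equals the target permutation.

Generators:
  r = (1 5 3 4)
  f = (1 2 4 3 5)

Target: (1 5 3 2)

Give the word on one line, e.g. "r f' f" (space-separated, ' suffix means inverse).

  after f': (1 5 3 4 2)
  after f': (1 3 2 5 4)
  after r: (1 4 5)(2 3)
  after r: (2 4 3)
  after r: (1 5 3 2)

f' f' r r r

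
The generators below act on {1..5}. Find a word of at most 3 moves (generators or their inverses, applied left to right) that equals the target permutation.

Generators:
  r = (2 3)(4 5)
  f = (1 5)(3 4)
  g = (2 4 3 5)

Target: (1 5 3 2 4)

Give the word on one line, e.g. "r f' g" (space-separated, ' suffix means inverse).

r f

  after r: (2 3)(4 5)
  after f: (1 5 3 2 4)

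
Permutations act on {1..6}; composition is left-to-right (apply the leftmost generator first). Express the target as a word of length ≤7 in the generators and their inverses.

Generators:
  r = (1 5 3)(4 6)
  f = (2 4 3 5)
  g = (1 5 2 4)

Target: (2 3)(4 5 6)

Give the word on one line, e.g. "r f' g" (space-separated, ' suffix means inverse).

  after f': (2 5 3 4)
  after f': (2 3)(4 5)
  after r: (1 5 6 4 3 2)
  after g': (2 4 3 5 6)
  after f: (2 3)(4 5 6)

f' f' r g' f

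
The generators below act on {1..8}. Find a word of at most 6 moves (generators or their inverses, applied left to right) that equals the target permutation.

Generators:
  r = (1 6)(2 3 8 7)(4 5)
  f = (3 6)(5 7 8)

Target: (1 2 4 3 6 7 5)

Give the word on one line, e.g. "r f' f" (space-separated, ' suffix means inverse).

f' r' f' r'

  after f': (3 6)(5 8 7)
  after r': (1 6 2 7 4 5 3)
  after f': (1 3)(2 5 6)(4 8 7)
  after r': (1 2 4 3 6 7 5)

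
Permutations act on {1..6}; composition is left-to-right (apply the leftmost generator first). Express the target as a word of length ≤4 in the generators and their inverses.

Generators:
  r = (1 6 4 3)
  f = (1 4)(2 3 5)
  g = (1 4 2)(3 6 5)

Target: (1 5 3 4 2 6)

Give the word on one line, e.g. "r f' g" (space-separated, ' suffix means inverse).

  after g: (1 4 2)(3 6 5)
  after f': (2 4 5)(3 6)
  after r': (1 3)(2 6 4 5)
  after f: (1 5 3 4 2 6)

g f' r' f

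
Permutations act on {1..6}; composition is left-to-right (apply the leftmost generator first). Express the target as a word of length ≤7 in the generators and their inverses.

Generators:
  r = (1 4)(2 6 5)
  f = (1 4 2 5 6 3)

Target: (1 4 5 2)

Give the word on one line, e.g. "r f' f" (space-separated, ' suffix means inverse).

  after r: (1 4)(2 6 5)
  after f: (1 2 3)
  after f: (1 5 6 3 4 2)
  after r: (1 2 4 6 3)
  after f': (1 4 5 2)

r f f r f'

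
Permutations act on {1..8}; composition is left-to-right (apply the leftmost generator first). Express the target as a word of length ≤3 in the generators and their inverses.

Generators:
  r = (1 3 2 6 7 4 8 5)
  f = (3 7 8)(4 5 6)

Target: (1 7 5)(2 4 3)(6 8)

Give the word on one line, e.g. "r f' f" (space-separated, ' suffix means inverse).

  after r: (1 3 2 6 7 4 8 5)
  after f': (1 8 4 7 6 3 2 5)
  after f': (1 7 5)(2 4 3)(6 8)

r f' f'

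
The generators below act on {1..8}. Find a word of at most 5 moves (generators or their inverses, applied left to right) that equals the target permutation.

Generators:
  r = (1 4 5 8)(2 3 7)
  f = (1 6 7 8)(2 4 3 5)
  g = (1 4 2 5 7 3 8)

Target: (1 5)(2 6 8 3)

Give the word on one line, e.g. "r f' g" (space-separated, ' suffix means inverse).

  after r: (1 4 5 8)(2 3 7)
  after g': (2 7 4)(3 5)
  after f': (1 8 7 2 6)(4 5)
  after r': (1 5)(2 6 8 3)

r g' f' r'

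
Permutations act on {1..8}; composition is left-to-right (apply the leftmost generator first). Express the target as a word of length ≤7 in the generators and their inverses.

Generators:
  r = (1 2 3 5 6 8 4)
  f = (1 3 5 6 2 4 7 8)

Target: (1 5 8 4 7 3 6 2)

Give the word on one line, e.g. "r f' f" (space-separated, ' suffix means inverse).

r' r' f f f

  after r': (1 4 8 6 5 3 2)
  after r': (1 8 5 2 4 6 3)
  after f: (2 7 8 6 5 4)
  after f: (1 3 5 7)(2 8)
  after f: (1 5 8 4 7 3 6 2)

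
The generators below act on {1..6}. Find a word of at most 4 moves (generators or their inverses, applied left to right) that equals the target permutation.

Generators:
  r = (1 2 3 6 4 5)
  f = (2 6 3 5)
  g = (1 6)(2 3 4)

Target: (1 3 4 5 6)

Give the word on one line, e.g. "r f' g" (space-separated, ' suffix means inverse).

g r f g'

  after g: (1 6)(2 3 4)
  after r: (1 4 3 5)(2 6)
  after f: (1 4 5)(2 3)
  after g': (1 3 4 5 6)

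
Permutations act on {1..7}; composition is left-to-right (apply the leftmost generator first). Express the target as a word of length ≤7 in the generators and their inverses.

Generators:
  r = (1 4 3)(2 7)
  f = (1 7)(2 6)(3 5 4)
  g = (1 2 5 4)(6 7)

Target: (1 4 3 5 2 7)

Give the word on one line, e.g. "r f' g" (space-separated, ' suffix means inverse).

f' r' r' f r

  after f': (1 7)(2 6)(3 4 5)
  after r': (1 2 6 7 3)(4 5)
  after r': (1 7 4 5)(2 6)
  after f: (3 5 7)
  after r: (1 4 3 5 2 7)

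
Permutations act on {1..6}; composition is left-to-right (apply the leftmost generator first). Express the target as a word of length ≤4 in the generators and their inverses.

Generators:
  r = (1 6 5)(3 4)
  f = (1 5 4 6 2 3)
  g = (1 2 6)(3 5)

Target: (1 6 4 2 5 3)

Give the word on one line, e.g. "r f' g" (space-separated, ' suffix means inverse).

r' f' r

  after r': (1 5 6)(3 4)
  after f': (2 6 3 5 4)
  after r: (1 6 4 2 5 3)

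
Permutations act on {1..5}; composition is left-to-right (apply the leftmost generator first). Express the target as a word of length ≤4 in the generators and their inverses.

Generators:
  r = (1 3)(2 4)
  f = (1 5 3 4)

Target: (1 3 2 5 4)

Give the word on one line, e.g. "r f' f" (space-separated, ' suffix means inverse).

  after r': (1 3)(2 4)
  after f': (1 5)(2 3 4)
  after r': (1 5 3 2)
  after f: (1 3 2 5 4)

r' f' r' f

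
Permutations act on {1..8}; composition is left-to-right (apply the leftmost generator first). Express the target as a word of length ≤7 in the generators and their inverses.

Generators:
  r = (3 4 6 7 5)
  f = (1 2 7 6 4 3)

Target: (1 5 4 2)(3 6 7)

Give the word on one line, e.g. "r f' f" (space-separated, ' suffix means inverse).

r' r' r' f' r'

  after r': (3 5 7 6 4)
  after r': (3 7 4 5 6)
  after r': (3 6 5 4 7)
  after f': (1 3 7 4 2)(5 6)
  after r': (1 5 4 2)(3 6 7)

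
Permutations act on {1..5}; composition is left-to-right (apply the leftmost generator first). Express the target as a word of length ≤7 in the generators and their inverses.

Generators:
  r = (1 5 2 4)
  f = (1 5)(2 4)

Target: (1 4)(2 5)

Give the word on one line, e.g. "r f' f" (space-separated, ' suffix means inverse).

  after f: (1 5)(2 4)
  after r': (4 5)
  after r': (1 4)(2 5)
  after f: (1 2)(4 5)
  after f: (1 4)(2 5)

f r' r' f f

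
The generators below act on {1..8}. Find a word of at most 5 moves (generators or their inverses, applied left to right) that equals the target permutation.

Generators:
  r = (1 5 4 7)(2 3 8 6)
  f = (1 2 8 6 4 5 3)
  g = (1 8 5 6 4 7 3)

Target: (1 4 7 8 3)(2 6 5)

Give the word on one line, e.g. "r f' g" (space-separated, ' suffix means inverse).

r' f g'

  after r': (1 7 4 5)(2 6 8 3)
  after f: (1 7 5 2 4 3 8)
  after g': (1 4 7 8 3)(2 6 5)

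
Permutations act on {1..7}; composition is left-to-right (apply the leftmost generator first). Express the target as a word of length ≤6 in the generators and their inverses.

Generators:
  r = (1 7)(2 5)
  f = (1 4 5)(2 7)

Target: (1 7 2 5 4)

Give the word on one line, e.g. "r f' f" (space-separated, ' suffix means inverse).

r f r f r'

  after r: (1 7)(2 5)
  after f: (1 2)(4 5 7)
  after r: (1 5)(2 7 4)
  after f: (4 7 5)
  after r': (1 7 2 5 4)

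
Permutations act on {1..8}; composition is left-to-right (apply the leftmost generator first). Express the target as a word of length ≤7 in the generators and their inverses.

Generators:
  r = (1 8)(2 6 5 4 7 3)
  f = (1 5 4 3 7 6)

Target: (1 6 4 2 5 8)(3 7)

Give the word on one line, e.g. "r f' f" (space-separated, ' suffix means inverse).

  after f: (1 5 4 3 7 6)
  after r': (1 6 8)(2 3 4 7)
  after r': (1 2 7 3 5 6)
  after f: (1 2 6 5)(3 4)
  after r: (1 6 4 2 5 8)(3 7)

f r' r' f r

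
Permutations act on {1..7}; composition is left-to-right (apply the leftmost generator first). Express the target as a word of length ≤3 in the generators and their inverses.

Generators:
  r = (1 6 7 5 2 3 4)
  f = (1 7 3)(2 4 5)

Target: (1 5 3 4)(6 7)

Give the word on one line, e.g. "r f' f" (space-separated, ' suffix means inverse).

r' f

  after r': (1 4 3 2 5 7 6)
  after f: (1 5 3 4)(6 7)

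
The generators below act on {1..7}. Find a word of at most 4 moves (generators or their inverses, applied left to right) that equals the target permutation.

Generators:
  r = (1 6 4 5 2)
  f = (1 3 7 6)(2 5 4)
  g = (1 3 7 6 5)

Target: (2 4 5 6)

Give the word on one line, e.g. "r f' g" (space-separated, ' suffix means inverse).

  after g: (1 3 7 6 5)
  after f': (2 4 5 6)

g f'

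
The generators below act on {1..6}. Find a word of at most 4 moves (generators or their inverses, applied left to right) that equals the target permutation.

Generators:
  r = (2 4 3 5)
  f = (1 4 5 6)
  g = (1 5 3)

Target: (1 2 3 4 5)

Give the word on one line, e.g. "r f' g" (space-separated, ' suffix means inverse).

g g r r

  after g: (1 5 3)
  after g: (1 3 5)
  after r: (1 5)(2 4 3)
  after r: (1 2 3 4 5)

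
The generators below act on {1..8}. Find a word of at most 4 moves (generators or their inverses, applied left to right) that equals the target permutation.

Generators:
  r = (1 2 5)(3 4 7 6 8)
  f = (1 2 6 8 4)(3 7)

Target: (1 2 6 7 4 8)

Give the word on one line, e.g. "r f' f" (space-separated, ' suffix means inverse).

r' f' r r

  after r': (1 5 2)(3 8 6 7 4)
  after f': (1 5)(2 4 7 8)(3 6)
  after r: (2 7 3 8 5)(4 6)
  after r: (1 2 6 7 4 8)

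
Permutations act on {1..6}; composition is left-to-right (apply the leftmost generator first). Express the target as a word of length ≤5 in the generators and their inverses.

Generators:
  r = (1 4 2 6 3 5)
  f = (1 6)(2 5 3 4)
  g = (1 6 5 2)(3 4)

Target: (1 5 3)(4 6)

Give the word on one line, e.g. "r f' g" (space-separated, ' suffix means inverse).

f' g f r

  after f': (1 6)(2 4 3 5)
  after g: (1 5)(2 3)
  after f: (1 3 5 6)(2 4)
  after r: (1 5 3)(4 6)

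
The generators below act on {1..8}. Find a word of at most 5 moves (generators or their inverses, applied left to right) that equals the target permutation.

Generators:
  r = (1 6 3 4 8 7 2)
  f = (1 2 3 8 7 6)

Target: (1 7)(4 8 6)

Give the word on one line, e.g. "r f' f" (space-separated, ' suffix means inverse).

  after f: (1 2 3 8 7 6)
  after f: (1 3 7)(2 8 6)
  after f: (1 8)(2 7)(3 6)
  after r: (1 7)(4 8 6)

f f f r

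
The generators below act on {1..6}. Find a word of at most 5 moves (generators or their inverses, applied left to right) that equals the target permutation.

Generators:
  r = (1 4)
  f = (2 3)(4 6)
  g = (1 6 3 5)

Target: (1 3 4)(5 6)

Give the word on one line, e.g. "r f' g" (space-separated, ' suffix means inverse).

g' g' r r r

  after g': (1 5 3 6)
  after g': (1 3)(5 6)
  after r: (1 3 4)(5 6)
  after r: (1 3)(5 6)
  after r: (1 3 4)(5 6)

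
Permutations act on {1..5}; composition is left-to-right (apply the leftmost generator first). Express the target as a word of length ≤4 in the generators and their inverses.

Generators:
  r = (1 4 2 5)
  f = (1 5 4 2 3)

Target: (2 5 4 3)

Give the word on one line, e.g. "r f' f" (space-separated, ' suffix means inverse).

r' f'

  after r': (1 5 2 4)
  after f': (2 5 4 3)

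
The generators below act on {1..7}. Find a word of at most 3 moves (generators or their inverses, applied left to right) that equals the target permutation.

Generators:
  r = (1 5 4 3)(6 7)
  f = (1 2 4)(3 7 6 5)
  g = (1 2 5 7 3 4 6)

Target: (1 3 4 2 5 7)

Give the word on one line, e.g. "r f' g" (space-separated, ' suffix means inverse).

  after f': (1 4 2)(3 5 6 7)
  after r: (1 3 4 2 5 7)

f' r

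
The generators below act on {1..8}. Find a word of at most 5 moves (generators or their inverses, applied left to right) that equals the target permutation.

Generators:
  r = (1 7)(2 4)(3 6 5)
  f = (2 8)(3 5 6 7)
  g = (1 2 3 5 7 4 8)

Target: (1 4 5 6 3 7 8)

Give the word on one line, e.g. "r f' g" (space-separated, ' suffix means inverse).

  after r: (1 7)(2 4)(3 6 5)
  after g: (1 4 3 6 7 2 8)
  after f: (1 4 5 6 3 7 8)

r g f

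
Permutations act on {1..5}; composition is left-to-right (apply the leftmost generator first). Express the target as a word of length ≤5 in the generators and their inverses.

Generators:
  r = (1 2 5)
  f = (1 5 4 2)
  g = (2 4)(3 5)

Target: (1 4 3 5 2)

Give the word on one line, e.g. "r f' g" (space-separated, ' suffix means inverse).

g r' r' g r'

  after g: (2 4)(3 5)
  after r': (1 5 3 2 4)
  after r': (1 2 4 5 3)
  after g: (1 4 3)
  after r': (1 4 3 5 2)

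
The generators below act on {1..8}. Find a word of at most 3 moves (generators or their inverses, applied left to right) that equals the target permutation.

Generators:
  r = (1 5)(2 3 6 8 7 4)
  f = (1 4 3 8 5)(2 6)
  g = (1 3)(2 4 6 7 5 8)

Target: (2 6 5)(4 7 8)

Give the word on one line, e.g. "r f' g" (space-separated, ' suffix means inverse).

  after g: (1 3)(2 4 6 7 5 8)
  after g: (2 6 5)(4 7 8)

g g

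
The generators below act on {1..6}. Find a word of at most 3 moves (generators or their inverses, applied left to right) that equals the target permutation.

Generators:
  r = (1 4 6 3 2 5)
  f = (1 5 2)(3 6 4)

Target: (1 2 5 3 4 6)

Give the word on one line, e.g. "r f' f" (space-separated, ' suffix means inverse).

  after f: (1 5 2)(3 6 4)
  after r': (1 2 5 3 4 6)

f r'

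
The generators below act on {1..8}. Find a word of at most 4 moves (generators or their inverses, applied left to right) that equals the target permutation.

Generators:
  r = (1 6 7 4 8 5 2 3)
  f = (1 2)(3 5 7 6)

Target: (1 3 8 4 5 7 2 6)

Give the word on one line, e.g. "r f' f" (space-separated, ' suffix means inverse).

f r' f'

  after f: (1 2)(3 5 7 6)
  after r': (1 5 6 2 3 8 4 7)
  after f': (1 3 8 4 5 7 2 6)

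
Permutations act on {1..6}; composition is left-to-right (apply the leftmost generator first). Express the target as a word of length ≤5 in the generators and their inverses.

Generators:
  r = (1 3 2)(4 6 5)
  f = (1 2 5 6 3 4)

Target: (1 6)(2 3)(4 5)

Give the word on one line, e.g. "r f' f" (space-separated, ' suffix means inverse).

  after f: (1 2 5 6 3 4)
  after f: (1 5 3)(2 6 4)
  after f: (1 6)(2 3)(4 5)

f f f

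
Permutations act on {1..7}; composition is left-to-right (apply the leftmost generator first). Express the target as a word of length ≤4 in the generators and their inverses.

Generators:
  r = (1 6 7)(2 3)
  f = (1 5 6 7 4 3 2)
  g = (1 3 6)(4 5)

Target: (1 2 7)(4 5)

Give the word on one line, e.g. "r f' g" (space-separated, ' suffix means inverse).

r g' r'

  after r: (1 6 7)(2 3)
  after g': (1 3 2)(4 5)(6 7)
  after r': (1 2 7)(4 5)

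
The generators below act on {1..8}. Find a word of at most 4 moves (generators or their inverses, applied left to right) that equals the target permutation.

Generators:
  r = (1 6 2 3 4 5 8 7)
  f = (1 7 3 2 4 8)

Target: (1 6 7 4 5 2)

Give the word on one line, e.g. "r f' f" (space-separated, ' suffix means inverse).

  after r: (1 6 2 3 4 5 8 7)
  after f': (1 6 3 2 7 8)(4 5)
  after f': (1 6 7 4 5 2)

r f' f'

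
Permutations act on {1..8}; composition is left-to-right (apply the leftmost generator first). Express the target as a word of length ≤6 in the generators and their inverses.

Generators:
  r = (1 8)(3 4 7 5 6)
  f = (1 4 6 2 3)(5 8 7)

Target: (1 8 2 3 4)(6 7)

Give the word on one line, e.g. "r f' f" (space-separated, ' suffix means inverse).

r f r' f' r'

  after r: (1 8)(3 4 7 5 6)
  after f: (1 7 8 4 5 2 3 6)
  after r': (1 4 7)(2 6 8 3 5)
  after f': (2 4 8)(3 7)(5 6)
  after r': (1 8 2 3 4)(6 7)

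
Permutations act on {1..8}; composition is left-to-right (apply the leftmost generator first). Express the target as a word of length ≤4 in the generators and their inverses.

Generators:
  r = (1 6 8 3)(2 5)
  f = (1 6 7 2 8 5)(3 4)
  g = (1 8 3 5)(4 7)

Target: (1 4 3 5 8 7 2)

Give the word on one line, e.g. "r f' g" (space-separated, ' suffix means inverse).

r' f

  after r': (1 3 8 6)(2 5)
  after f: (1 4 3 5 8 7 2)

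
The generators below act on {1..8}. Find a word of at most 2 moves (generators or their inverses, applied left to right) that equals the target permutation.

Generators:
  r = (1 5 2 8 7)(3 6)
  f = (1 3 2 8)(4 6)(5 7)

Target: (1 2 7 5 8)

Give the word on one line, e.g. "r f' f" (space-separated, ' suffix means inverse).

r r

  after r: (1 5 2 8 7)(3 6)
  after r: (1 2 7 5 8)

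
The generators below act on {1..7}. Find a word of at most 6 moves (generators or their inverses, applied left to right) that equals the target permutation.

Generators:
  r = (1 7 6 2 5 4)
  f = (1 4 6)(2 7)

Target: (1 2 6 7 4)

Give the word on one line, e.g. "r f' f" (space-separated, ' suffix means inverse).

r' r' f' r'

  after r': (1 4 5 2 6 7)
  after r': (1 5 6)(2 7 4)
  after f': (1 5 4 7)
  after r': (1 2 6 7 4)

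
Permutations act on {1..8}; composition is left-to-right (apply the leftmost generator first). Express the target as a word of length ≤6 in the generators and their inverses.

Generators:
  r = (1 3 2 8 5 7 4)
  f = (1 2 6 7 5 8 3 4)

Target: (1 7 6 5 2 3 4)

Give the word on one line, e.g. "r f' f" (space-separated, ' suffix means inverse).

r r f f

  after r: (1 3 2 8 5 7 4)
  after r: (1 2 5 4 3 8 7)
  after f: (1 6 7 2 8 5)
  after f: (1 7 6 5 2 3 4)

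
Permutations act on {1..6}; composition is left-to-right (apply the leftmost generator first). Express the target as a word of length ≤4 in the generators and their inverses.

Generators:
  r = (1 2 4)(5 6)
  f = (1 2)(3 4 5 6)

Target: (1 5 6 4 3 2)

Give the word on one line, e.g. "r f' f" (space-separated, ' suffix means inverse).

  after f: (1 2)(3 4 5 6)
  after r: (1 4 6 3)
  after f: (1 5 6 4 3 2)

f r f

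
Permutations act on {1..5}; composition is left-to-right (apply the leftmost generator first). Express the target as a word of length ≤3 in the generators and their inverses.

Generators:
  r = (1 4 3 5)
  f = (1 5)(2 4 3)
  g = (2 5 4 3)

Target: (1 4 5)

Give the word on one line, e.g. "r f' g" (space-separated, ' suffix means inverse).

  after f': (1 5)(2 3 4)
  after g: (1 4 5)

f' g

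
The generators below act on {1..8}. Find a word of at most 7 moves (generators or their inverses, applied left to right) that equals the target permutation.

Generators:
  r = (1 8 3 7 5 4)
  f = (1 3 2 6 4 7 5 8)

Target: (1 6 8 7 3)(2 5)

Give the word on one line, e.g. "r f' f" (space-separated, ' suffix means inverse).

r f' r f' r'

  after r: (1 8 3 7 5 4)
  after f': (1 5 6 2 3 4 8)
  after r: (1 4 3)(2 7 5 6)
  after f': (1 6 3 8 5 2 4)
  after r': (1 6 8 7 3)(2 5)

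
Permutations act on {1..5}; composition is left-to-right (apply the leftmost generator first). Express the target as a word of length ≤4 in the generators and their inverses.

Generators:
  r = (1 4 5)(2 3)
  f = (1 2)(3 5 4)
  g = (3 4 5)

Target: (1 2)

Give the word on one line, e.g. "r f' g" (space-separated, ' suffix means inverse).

g' f'

  after g': (3 5 4)
  after f': (1 2)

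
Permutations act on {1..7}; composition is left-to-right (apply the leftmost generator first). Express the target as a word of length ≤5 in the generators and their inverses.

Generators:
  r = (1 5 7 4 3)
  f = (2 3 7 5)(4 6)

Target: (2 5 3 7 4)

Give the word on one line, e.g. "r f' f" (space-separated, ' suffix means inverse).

  after r': (1 3 4 7 5)
  after f': (1 2 5)(3 6 4)
  after f': (1 5)(2 7 3 4)
  after r': (2 5 3 7 4)

r' f' f' r'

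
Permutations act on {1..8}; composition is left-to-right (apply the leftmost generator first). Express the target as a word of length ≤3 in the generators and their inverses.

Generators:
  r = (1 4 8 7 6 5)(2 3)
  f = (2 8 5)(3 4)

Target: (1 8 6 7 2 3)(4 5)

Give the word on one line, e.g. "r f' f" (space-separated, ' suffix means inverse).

  after f: (2 8 5)(3 4)
  after r': (1 5 3)(2 4)(6 7 8)
  after f': (1 8 6 7 2 3)(4 5)

f r' f'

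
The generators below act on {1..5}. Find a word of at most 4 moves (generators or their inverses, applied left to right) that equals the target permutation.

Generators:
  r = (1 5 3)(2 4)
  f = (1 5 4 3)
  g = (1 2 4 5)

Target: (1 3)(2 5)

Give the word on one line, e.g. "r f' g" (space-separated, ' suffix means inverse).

g' r

  after g': (1 5 4 2)
  after r: (1 3)(2 5)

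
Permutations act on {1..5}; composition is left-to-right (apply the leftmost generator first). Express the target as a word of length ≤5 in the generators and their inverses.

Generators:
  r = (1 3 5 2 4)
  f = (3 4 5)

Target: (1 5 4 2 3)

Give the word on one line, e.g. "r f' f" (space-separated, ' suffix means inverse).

  after f: (3 4 5)
  after r: (1 3)(2 4)
  after f': (1 5 4 2 3)

f r f'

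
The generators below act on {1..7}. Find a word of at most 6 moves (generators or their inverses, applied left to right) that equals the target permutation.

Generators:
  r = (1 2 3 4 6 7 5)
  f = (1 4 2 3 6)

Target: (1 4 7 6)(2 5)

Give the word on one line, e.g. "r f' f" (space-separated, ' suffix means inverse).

f r' r' r' f

  after f: (1 4 2 3 6)
  after r': (1 3 4)(5 7 6)
  after r': (1 2)(4 5 6 7)
  after r': (2 5 4 7 3)
  after f: (1 4 7 6)(2 5)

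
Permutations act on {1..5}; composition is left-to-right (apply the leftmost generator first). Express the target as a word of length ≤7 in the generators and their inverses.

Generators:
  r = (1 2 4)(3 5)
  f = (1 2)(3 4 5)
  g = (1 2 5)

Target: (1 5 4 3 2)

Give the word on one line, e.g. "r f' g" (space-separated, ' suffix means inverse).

  after g: (1 2 5)
  after f: (2 3 4 5)
  after r: (1 2 5 4 3)
  after g': (3 5 4)
  after g': (1 5 4 3 2)

g f r g' g'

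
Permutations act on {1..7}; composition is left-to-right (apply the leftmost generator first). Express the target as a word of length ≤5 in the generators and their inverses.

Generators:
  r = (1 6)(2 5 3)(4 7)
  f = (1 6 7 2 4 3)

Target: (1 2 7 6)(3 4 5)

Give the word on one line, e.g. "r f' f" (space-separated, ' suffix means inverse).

  after f': (1 3 4 2 7 6)
  after r': (1 5 2 4 3 7)
  after r': (1 2 7 6)(3 4 5)

f' r' r'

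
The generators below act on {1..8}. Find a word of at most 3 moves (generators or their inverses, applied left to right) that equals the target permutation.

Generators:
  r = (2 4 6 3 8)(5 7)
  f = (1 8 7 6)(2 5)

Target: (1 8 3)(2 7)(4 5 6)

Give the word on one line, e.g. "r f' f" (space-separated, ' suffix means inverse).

  after r': (2 8 3 6 4)(5 7)
  after f: (1 8 3)(2 7)(4 5 6)

r' f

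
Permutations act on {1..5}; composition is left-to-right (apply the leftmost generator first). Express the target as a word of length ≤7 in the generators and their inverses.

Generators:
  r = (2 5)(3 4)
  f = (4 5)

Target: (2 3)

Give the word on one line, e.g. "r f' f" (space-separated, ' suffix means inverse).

f r' f' r f'

  after f: (4 5)
  after r': (2 5 3 4)
  after f': (2 4)(3 5)
  after r: (2 3)(4 5)
  after f': (2 3)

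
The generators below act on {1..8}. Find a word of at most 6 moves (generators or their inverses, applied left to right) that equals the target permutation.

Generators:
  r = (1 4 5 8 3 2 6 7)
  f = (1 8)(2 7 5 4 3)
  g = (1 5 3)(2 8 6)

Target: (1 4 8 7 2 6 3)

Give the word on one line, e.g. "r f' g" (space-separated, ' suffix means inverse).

  after r': (1 7 6 2 3 8 5 4)
  after g': (1 7 8)(2 5 4 3)
  after f': (1 2 7)
  after r': (1 3 8 5 4)(2 6)
  after f': (1 4 8 7 2 6 3)

r' g' f' r' f'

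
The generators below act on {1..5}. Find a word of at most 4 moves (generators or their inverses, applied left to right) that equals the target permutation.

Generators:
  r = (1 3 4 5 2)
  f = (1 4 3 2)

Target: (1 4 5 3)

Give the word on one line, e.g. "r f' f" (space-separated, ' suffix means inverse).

  after r: (1 3 4 5 2)
  after f': (1 4 5 3)

r f'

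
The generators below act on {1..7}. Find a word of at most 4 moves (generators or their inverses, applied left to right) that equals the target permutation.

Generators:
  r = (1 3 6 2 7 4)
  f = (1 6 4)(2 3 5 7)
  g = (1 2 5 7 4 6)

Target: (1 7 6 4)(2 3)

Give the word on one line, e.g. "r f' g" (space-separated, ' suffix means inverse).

  after g: (1 2 5 7 4 6)
  after f': (1 7 6 4)(2 3)

g f'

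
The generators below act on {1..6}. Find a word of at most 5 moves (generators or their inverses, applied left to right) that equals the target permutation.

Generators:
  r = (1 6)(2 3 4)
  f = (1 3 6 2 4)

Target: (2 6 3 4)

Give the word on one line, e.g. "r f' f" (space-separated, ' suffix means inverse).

  after f': (1 4 2 6 3)
  after r: (1 2)(3 6 4)
  after f: (1 4 6)(2 3)
  after f: (2 6 3 4)

f' r f f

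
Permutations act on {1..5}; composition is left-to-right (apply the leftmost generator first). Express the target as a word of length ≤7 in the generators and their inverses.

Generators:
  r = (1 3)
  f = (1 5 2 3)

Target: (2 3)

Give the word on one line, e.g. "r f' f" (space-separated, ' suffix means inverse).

f' f' f' r' f'

  after f': (1 3 2 5)
  after f': (1 2)(3 5)
  after f': (1 5 2 3)
  after r': (1 5 2)
  after f': (2 3)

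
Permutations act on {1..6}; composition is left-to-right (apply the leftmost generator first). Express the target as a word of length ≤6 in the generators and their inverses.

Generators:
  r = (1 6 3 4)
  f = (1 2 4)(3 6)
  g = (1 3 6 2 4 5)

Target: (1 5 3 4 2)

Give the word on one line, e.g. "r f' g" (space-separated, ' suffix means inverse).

f' g r f

  after f': (1 4 2)(3 6)
  after g: (1 5)(2 3)
  after r: (1 5 6 3 2 4)
  after f: (1 5 3 4 2)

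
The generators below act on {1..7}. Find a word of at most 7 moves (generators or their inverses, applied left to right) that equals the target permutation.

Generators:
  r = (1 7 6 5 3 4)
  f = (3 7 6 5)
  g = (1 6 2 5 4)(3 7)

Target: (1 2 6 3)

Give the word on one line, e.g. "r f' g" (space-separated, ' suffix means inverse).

  after f': (3 5 6 7)
  after g: (1 6 3 4)(2 5)
  after r: (1 5 2 3)(4 7 6)
  after g': (1 2 7)(3 4)(5 6)
  after r: (1 2 6 3)

f' g r g' r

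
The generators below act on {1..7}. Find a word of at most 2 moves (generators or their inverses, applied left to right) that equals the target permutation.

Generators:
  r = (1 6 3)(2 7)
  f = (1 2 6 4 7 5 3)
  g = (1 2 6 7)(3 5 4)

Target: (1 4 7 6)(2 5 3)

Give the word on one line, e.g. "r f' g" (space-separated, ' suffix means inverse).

r f

  after r: (1 6 3)(2 7)
  after f: (1 4 7 6)(2 5 3)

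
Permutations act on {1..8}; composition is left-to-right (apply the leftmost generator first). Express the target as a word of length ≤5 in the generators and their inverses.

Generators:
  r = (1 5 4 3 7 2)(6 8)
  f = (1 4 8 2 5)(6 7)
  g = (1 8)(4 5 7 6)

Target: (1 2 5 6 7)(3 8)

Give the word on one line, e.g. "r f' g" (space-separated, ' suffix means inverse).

r f r'

  after r: (1 5 4 3 7 2)(6 8)
  after f: (2 4 3 6)(5 8 7)
  after r': (1 2 5 6 7)(3 8)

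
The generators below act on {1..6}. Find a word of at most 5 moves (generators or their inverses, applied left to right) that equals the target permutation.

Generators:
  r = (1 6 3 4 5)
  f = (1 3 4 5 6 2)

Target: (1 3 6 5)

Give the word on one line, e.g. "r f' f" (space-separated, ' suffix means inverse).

  after r: (1 6 3 4 5)
  after f: (1 2)(3 5)(4 6)
  after r': (1 2 5 6 3 4)
  after f: (2 6 4 3 5)
  after f: (1 3 6 5)

r f r' f f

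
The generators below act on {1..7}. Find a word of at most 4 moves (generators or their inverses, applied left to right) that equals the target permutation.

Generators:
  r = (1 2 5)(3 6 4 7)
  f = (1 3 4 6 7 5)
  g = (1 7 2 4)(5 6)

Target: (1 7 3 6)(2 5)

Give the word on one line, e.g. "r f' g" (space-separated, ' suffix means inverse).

  after r': (1 5 2)(3 7 4 6)
  after f': (1 7 3 6)(2 5)

r' f'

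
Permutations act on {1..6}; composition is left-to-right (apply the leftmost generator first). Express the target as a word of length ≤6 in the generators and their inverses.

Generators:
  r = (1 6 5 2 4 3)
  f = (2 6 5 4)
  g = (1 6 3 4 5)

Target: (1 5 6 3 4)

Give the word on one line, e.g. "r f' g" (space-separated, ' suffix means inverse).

  after f': (2 4 5 6)
  after g': (1 5)(2 3 6)
  after r: (1 2)(3 5 6 4)
  after r: (1 4)(2 6 3)
  after f': (1 5 6 3 4)

f' g' r r f'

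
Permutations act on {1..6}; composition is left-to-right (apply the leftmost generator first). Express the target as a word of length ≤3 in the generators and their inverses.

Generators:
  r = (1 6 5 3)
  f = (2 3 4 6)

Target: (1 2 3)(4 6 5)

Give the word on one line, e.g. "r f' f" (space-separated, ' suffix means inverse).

  after r: (1 6 5 3)
  after f: (1 2 3)(4 6 5)

r f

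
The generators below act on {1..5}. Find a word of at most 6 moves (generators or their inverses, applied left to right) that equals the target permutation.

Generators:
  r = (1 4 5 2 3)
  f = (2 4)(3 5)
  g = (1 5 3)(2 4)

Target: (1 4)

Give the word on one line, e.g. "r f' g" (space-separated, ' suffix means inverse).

r' f r' g f'

  after r': (1 3 2 5 4)
  after f: (1 5 2 3 4)
  after r': (1 4 3)
  after g: (1 2 4)(3 5)
  after f': (1 4)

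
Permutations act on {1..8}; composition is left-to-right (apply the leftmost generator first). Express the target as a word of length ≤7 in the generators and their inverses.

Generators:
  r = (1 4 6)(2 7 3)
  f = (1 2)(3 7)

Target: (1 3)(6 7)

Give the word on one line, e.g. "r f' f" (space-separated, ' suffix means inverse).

f r f r' f

  after f: (1 2)(3 7)
  after r: (1 7 2 4 6)
  after f: (1 3 7)(2 4 6)
  after r': (1 7 6 3 2)
  after f: (1 3)(6 7)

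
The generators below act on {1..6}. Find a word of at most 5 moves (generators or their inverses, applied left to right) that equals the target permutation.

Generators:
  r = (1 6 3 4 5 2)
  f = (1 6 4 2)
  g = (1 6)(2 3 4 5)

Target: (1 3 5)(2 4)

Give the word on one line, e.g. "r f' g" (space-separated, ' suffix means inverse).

g g r' g

  after g: (1 6)(2 3 4 5)
  after g: (2 4)(3 5)
  after r': (1 2 3 4 5 6)
  after g: (1 3 5)(2 4)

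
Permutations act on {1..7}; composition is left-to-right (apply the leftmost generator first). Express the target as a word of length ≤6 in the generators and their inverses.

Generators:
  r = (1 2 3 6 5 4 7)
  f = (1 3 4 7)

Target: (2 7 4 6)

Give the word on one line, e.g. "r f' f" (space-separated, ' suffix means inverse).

f r' f' r f'

  after f: (1 3 4 7)
  after r': (1 2)(3 5 6)
  after f': (1 2 7 4 3 5 6)
  after r: (1 3 4 6 2)
  after f': (2 7 4 6)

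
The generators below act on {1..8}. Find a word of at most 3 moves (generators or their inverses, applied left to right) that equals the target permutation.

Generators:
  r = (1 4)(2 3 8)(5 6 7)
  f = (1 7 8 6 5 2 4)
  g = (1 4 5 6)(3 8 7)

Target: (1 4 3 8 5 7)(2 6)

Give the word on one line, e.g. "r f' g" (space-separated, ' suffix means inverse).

f' r' r'

  after f': (1 4 2 5 6 8 7)
  after r': (2 7 4 8 6 3)
  after r': (1 4 3 8 5 7)(2 6)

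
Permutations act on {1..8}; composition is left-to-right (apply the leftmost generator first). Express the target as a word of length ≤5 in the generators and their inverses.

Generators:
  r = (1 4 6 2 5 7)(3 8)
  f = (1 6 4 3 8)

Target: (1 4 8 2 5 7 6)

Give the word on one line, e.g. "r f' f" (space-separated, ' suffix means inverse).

f f r f

  after f: (1 6 4 3 8)
  after f: (1 4 8 6 3)
  after r: (1 6 8 2 5 7)(3 4)
  after f: (1 4 8 2 5 7 6)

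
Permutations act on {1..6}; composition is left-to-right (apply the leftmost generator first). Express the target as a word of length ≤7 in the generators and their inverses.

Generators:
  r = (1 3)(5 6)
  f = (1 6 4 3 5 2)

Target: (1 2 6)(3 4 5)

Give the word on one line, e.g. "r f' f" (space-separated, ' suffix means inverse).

f' f' f' r' f'

  after f': (1 2 5 3 4 6)
  after f': (1 5 4)(2 3 6)
  after f': (1 3)(2 4)(5 6)
  after r': (2 4)
  after f': (1 2 6)(3 4 5)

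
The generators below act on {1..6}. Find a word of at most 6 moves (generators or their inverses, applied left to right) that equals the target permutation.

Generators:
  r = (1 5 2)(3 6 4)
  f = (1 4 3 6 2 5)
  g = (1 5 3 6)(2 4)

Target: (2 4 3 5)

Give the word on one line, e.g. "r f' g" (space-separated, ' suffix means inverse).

r g' g' f r

  after r: (1 5 2)(3 6 4)
  after g': (2 6)(4 5)
  after g': (1 6 4)(2 3 5)
  after f: (1 2 6 3)
  after r: (2 4 3 5)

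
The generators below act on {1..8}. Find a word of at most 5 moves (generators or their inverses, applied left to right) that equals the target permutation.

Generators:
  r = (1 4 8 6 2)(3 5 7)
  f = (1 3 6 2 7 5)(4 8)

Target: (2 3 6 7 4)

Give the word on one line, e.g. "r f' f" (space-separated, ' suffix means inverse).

r f r r r

  after r: (1 4 8 6 2)(3 5 7)
  after f: (1 8 2 3)(6 7)
  after r: (1 6 3 4 8)(2 5 7)
  after r: (1 2 7)(3 8 4 6 5)
  after r: (2 3 6 7 4)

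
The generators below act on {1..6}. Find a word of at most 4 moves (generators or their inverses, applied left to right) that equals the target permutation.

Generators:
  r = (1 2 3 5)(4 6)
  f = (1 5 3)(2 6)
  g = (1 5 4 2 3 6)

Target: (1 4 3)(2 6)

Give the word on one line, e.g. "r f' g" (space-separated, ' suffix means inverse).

  after g': (1 6 3 2 4 5)
  after r': (1 4 3)(2 6)

g' r'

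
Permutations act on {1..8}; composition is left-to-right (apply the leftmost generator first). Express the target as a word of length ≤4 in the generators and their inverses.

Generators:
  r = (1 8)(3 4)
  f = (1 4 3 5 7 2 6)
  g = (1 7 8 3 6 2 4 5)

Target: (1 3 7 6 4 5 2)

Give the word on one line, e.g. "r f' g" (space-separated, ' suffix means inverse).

  after f: (1 4 3 5 7 2 6)
  after f: (1 3 7 6 4 5 2)

f f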